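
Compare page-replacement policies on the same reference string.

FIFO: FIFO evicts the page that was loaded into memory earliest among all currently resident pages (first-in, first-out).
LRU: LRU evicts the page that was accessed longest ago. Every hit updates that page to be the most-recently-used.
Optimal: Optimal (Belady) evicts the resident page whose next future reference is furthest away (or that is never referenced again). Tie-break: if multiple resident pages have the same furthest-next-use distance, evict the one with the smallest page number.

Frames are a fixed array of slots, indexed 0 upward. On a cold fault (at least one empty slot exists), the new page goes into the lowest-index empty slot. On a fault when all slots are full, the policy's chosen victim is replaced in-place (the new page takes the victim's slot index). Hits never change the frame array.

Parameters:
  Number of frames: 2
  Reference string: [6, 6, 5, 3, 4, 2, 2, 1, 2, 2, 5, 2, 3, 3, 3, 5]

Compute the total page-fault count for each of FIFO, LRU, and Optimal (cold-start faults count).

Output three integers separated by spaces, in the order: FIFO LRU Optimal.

Answer: 10 9 8

Derivation:
--- FIFO ---
  step 0: ref 6 -> FAULT, frames=[6,-] (faults so far: 1)
  step 1: ref 6 -> HIT, frames=[6,-] (faults so far: 1)
  step 2: ref 5 -> FAULT, frames=[6,5] (faults so far: 2)
  step 3: ref 3 -> FAULT, evict 6, frames=[3,5] (faults so far: 3)
  step 4: ref 4 -> FAULT, evict 5, frames=[3,4] (faults so far: 4)
  step 5: ref 2 -> FAULT, evict 3, frames=[2,4] (faults so far: 5)
  step 6: ref 2 -> HIT, frames=[2,4] (faults so far: 5)
  step 7: ref 1 -> FAULT, evict 4, frames=[2,1] (faults so far: 6)
  step 8: ref 2 -> HIT, frames=[2,1] (faults so far: 6)
  step 9: ref 2 -> HIT, frames=[2,1] (faults so far: 6)
  step 10: ref 5 -> FAULT, evict 2, frames=[5,1] (faults so far: 7)
  step 11: ref 2 -> FAULT, evict 1, frames=[5,2] (faults so far: 8)
  step 12: ref 3 -> FAULT, evict 5, frames=[3,2] (faults so far: 9)
  step 13: ref 3 -> HIT, frames=[3,2] (faults so far: 9)
  step 14: ref 3 -> HIT, frames=[3,2] (faults so far: 9)
  step 15: ref 5 -> FAULT, evict 2, frames=[3,5] (faults so far: 10)
  FIFO total faults: 10
--- LRU ---
  step 0: ref 6 -> FAULT, frames=[6,-] (faults so far: 1)
  step 1: ref 6 -> HIT, frames=[6,-] (faults so far: 1)
  step 2: ref 5 -> FAULT, frames=[6,5] (faults so far: 2)
  step 3: ref 3 -> FAULT, evict 6, frames=[3,5] (faults so far: 3)
  step 4: ref 4 -> FAULT, evict 5, frames=[3,4] (faults so far: 4)
  step 5: ref 2 -> FAULT, evict 3, frames=[2,4] (faults so far: 5)
  step 6: ref 2 -> HIT, frames=[2,4] (faults so far: 5)
  step 7: ref 1 -> FAULT, evict 4, frames=[2,1] (faults so far: 6)
  step 8: ref 2 -> HIT, frames=[2,1] (faults so far: 6)
  step 9: ref 2 -> HIT, frames=[2,1] (faults so far: 6)
  step 10: ref 5 -> FAULT, evict 1, frames=[2,5] (faults so far: 7)
  step 11: ref 2 -> HIT, frames=[2,5] (faults so far: 7)
  step 12: ref 3 -> FAULT, evict 5, frames=[2,3] (faults so far: 8)
  step 13: ref 3 -> HIT, frames=[2,3] (faults so far: 8)
  step 14: ref 3 -> HIT, frames=[2,3] (faults so far: 8)
  step 15: ref 5 -> FAULT, evict 2, frames=[5,3] (faults so far: 9)
  LRU total faults: 9
--- Optimal ---
  step 0: ref 6 -> FAULT, frames=[6,-] (faults so far: 1)
  step 1: ref 6 -> HIT, frames=[6,-] (faults so far: 1)
  step 2: ref 5 -> FAULT, frames=[6,5] (faults so far: 2)
  step 3: ref 3 -> FAULT, evict 6, frames=[3,5] (faults so far: 3)
  step 4: ref 4 -> FAULT, evict 3, frames=[4,5] (faults so far: 4)
  step 5: ref 2 -> FAULT, evict 4, frames=[2,5] (faults so far: 5)
  step 6: ref 2 -> HIT, frames=[2,5] (faults so far: 5)
  step 7: ref 1 -> FAULT, evict 5, frames=[2,1] (faults so far: 6)
  step 8: ref 2 -> HIT, frames=[2,1] (faults so far: 6)
  step 9: ref 2 -> HIT, frames=[2,1] (faults so far: 6)
  step 10: ref 5 -> FAULT, evict 1, frames=[2,5] (faults so far: 7)
  step 11: ref 2 -> HIT, frames=[2,5] (faults so far: 7)
  step 12: ref 3 -> FAULT, evict 2, frames=[3,5] (faults so far: 8)
  step 13: ref 3 -> HIT, frames=[3,5] (faults so far: 8)
  step 14: ref 3 -> HIT, frames=[3,5] (faults so far: 8)
  step 15: ref 5 -> HIT, frames=[3,5] (faults so far: 8)
  Optimal total faults: 8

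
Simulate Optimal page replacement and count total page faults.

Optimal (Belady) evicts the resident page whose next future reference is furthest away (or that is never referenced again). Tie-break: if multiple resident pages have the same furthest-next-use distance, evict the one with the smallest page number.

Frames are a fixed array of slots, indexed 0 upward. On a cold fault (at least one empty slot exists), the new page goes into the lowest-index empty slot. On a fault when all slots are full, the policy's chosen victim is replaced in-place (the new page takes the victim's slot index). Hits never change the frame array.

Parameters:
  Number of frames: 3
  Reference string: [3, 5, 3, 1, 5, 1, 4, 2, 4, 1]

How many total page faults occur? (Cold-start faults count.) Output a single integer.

Step 0: ref 3 → FAULT, frames=[3,-,-]
Step 1: ref 5 → FAULT, frames=[3,5,-]
Step 2: ref 3 → HIT, frames=[3,5,-]
Step 3: ref 1 → FAULT, frames=[3,5,1]
Step 4: ref 5 → HIT, frames=[3,5,1]
Step 5: ref 1 → HIT, frames=[3,5,1]
Step 6: ref 4 → FAULT (evict 3), frames=[4,5,1]
Step 7: ref 2 → FAULT (evict 5), frames=[4,2,1]
Step 8: ref 4 → HIT, frames=[4,2,1]
Step 9: ref 1 → HIT, frames=[4,2,1]
Total faults: 5

Answer: 5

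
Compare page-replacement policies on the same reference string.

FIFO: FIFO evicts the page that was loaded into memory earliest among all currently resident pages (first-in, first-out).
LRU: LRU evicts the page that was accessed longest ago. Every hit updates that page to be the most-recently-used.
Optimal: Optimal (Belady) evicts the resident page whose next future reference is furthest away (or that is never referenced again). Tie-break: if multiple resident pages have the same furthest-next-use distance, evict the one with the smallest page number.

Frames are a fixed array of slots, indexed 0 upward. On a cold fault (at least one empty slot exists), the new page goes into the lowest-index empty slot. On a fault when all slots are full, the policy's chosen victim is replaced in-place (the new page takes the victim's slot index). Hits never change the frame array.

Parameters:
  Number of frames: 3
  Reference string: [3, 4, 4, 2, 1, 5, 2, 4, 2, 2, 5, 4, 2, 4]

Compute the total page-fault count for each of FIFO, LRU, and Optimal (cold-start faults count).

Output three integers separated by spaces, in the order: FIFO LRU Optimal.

Answer: 7 6 5

Derivation:
--- FIFO ---
  step 0: ref 3 -> FAULT, frames=[3,-,-] (faults so far: 1)
  step 1: ref 4 -> FAULT, frames=[3,4,-] (faults so far: 2)
  step 2: ref 4 -> HIT, frames=[3,4,-] (faults so far: 2)
  step 3: ref 2 -> FAULT, frames=[3,4,2] (faults so far: 3)
  step 4: ref 1 -> FAULT, evict 3, frames=[1,4,2] (faults so far: 4)
  step 5: ref 5 -> FAULT, evict 4, frames=[1,5,2] (faults so far: 5)
  step 6: ref 2 -> HIT, frames=[1,5,2] (faults so far: 5)
  step 7: ref 4 -> FAULT, evict 2, frames=[1,5,4] (faults so far: 6)
  step 8: ref 2 -> FAULT, evict 1, frames=[2,5,4] (faults so far: 7)
  step 9: ref 2 -> HIT, frames=[2,5,4] (faults so far: 7)
  step 10: ref 5 -> HIT, frames=[2,5,4] (faults so far: 7)
  step 11: ref 4 -> HIT, frames=[2,5,4] (faults so far: 7)
  step 12: ref 2 -> HIT, frames=[2,5,4] (faults so far: 7)
  step 13: ref 4 -> HIT, frames=[2,5,4] (faults so far: 7)
  FIFO total faults: 7
--- LRU ---
  step 0: ref 3 -> FAULT, frames=[3,-,-] (faults so far: 1)
  step 1: ref 4 -> FAULT, frames=[3,4,-] (faults so far: 2)
  step 2: ref 4 -> HIT, frames=[3,4,-] (faults so far: 2)
  step 3: ref 2 -> FAULT, frames=[3,4,2] (faults so far: 3)
  step 4: ref 1 -> FAULT, evict 3, frames=[1,4,2] (faults so far: 4)
  step 5: ref 5 -> FAULT, evict 4, frames=[1,5,2] (faults so far: 5)
  step 6: ref 2 -> HIT, frames=[1,5,2] (faults so far: 5)
  step 7: ref 4 -> FAULT, evict 1, frames=[4,5,2] (faults so far: 6)
  step 8: ref 2 -> HIT, frames=[4,5,2] (faults so far: 6)
  step 9: ref 2 -> HIT, frames=[4,5,2] (faults so far: 6)
  step 10: ref 5 -> HIT, frames=[4,5,2] (faults so far: 6)
  step 11: ref 4 -> HIT, frames=[4,5,2] (faults so far: 6)
  step 12: ref 2 -> HIT, frames=[4,5,2] (faults so far: 6)
  step 13: ref 4 -> HIT, frames=[4,5,2] (faults so far: 6)
  LRU total faults: 6
--- Optimal ---
  step 0: ref 3 -> FAULT, frames=[3,-,-] (faults so far: 1)
  step 1: ref 4 -> FAULT, frames=[3,4,-] (faults so far: 2)
  step 2: ref 4 -> HIT, frames=[3,4,-] (faults so far: 2)
  step 3: ref 2 -> FAULT, frames=[3,4,2] (faults so far: 3)
  step 4: ref 1 -> FAULT, evict 3, frames=[1,4,2] (faults so far: 4)
  step 5: ref 5 -> FAULT, evict 1, frames=[5,4,2] (faults so far: 5)
  step 6: ref 2 -> HIT, frames=[5,4,2] (faults so far: 5)
  step 7: ref 4 -> HIT, frames=[5,4,2] (faults so far: 5)
  step 8: ref 2 -> HIT, frames=[5,4,2] (faults so far: 5)
  step 9: ref 2 -> HIT, frames=[5,4,2] (faults so far: 5)
  step 10: ref 5 -> HIT, frames=[5,4,2] (faults so far: 5)
  step 11: ref 4 -> HIT, frames=[5,4,2] (faults so far: 5)
  step 12: ref 2 -> HIT, frames=[5,4,2] (faults so far: 5)
  step 13: ref 4 -> HIT, frames=[5,4,2] (faults so far: 5)
  Optimal total faults: 5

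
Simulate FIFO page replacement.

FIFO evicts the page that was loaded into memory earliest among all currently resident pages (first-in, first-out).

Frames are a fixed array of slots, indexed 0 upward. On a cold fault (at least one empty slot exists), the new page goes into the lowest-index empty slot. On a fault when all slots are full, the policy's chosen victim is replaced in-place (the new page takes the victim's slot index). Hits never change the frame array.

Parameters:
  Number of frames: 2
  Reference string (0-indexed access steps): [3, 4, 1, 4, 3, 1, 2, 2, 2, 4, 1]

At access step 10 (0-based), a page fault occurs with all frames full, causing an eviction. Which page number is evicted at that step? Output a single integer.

Answer: 2

Derivation:
Step 0: ref 3 -> FAULT, frames=[3,-]
Step 1: ref 4 -> FAULT, frames=[3,4]
Step 2: ref 1 -> FAULT, evict 3, frames=[1,4]
Step 3: ref 4 -> HIT, frames=[1,4]
Step 4: ref 3 -> FAULT, evict 4, frames=[1,3]
Step 5: ref 1 -> HIT, frames=[1,3]
Step 6: ref 2 -> FAULT, evict 1, frames=[2,3]
Step 7: ref 2 -> HIT, frames=[2,3]
Step 8: ref 2 -> HIT, frames=[2,3]
Step 9: ref 4 -> FAULT, evict 3, frames=[2,4]
Step 10: ref 1 -> FAULT, evict 2, frames=[1,4]
At step 10: evicted page 2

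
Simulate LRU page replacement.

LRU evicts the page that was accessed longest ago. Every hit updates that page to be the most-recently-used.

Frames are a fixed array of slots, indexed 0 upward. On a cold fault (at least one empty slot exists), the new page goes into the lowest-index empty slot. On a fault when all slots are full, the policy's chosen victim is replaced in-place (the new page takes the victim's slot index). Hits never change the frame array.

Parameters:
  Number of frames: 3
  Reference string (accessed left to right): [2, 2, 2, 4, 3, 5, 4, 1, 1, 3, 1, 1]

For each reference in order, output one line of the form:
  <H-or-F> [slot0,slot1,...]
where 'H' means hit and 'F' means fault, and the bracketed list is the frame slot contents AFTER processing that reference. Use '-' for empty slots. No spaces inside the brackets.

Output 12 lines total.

F [2,-,-]
H [2,-,-]
H [2,-,-]
F [2,4,-]
F [2,4,3]
F [5,4,3]
H [5,4,3]
F [5,4,1]
H [5,4,1]
F [3,4,1]
H [3,4,1]
H [3,4,1]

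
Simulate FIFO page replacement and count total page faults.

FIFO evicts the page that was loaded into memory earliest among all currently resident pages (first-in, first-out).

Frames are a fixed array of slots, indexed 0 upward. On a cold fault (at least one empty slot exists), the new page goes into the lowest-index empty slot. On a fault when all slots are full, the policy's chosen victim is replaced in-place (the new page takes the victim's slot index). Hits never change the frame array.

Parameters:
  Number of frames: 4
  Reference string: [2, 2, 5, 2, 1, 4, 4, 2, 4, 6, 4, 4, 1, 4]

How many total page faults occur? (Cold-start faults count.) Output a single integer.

Answer: 5

Derivation:
Step 0: ref 2 → FAULT, frames=[2,-,-,-]
Step 1: ref 2 → HIT, frames=[2,-,-,-]
Step 2: ref 5 → FAULT, frames=[2,5,-,-]
Step 3: ref 2 → HIT, frames=[2,5,-,-]
Step 4: ref 1 → FAULT, frames=[2,5,1,-]
Step 5: ref 4 → FAULT, frames=[2,5,1,4]
Step 6: ref 4 → HIT, frames=[2,5,1,4]
Step 7: ref 2 → HIT, frames=[2,5,1,4]
Step 8: ref 4 → HIT, frames=[2,5,1,4]
Step 9: ref 6 → FAULT (evict 2), frames=[6,5,1,4]
Step 10: ref 4 → HIT, frames=[6,5,1,4]
Step 11: ref 4 → HIT, frames=[6,5,1,4]
Step 12: ref 1 → HIT, frames=[6,5,1,4]
Step 13: ref 4 → HIT, frames=[6,5,1,4]
Total faults: 5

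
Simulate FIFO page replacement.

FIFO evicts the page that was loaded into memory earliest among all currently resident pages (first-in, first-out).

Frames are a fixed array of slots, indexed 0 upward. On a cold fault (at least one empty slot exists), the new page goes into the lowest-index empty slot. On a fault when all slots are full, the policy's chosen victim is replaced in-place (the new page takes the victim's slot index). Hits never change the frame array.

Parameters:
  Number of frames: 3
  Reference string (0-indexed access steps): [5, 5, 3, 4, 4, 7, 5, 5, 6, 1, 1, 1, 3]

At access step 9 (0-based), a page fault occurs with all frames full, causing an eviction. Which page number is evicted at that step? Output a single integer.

Answer: 7

Derivation:
Step 0: ref 5 -> FAULT, frames=[5,-,-]
Step 1: ref 5 -> HIT, frames=[5,-,-]
Step 2: ref 3 -> FAULT, frames=[5,3,-]
Step 3: ref 4 -> FAULT, frames=[5,3,4]
Step 4: ref 4 -> HIT, frames=[5,3,4]
Step 5: ref 7 -> FAULT, evict 5, frames=[7,3,4]
Step 6: ref 5 -> FAULT, evict 3, frames=[7,5,4]
Step 7: ref 5 -> HIT, frames=[7,5,4]
Step 8: ref 6 -> FAULT, evict 4, frames=[7,5,6]
Step 9: ref 1 -> FAULT, evict 7, frames=[1,5,6]
At step 9: evicted page 7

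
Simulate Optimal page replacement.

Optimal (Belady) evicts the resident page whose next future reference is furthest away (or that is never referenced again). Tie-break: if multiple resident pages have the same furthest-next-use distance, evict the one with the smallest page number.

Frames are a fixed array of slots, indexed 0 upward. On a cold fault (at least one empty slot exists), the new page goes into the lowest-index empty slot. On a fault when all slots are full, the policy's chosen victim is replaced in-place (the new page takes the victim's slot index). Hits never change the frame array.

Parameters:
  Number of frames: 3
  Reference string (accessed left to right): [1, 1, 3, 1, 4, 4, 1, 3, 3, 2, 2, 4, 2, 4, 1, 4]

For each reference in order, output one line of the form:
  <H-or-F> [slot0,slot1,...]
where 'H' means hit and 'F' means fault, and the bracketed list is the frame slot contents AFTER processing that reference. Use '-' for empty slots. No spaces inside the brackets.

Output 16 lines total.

F [1,-,-]
H [1,-,-]
F [1,3,-]
H [1,3,-]
F [1,3,4]
H [1,3,4]
H [1,3,4]
H [1,3,4]
H [1,3,4]
F [1,2,4]
H [1,2,4]
H [1,2,4]
H [1,2,4]
H [1,2,4]
H [1,2,4]
H [1,2,4]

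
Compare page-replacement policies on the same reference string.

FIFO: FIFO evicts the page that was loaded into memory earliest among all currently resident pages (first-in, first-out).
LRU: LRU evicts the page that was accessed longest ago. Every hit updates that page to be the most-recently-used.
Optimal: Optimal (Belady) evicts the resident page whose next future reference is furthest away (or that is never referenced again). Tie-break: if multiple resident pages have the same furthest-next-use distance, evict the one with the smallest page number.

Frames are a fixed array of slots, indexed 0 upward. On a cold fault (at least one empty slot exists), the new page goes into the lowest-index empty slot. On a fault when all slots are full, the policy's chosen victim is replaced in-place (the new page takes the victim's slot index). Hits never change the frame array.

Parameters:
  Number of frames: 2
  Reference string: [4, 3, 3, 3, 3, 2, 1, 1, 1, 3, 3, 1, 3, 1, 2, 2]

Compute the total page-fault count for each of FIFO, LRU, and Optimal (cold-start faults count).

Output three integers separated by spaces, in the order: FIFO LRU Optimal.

Answer: 6 6 5

Derivation:
--- FIFO ---
  step 0: ref 4 -> FAULT, frames=[4,-] (faults so far: 1)
  step 1: ref 3 -> FAULT, frames=[4,3] (faults so far: 2)
  step 2: ref 3 -> HIT, frames=[4,3] (faults so far: 2)
  step 3: ref 3 -> HIT, frames=[4,3] (faults so far: 2)
  step 4: ref 3 -> HIT, frames=[4,3] (faults so far: 2)
  step 5: ref 2 -> FAULT, evict 4, frames=[2,3] (faults so far: 3)
  step 6: ref 1 -> FAULT, evict 3, frames=[2,1] (faults so far: 4)
  step 7: ref 1 -> HIT, frames=[2,1] (faults so far: 4)
  step 8: ref 1 -> HIT, frames=[2,1] (faults so far: 4)
  step 9: ref 3 -> FAULT, evict 2, frames=[3,1] (faults so far: 5)
  step 10: ref 3 -> HIT, frames=[3,1] (faults so far: 5)
  step 11: ref 1 -> HIT, frames=[3,1] (faults so far: 5)
  step 12: ref 3 -> HIT, frames=[3,1] (faults so far: 5)
  step 13: ref 1 -> HIT, frames=[3,1] (faults so far: 5)
  step 14: ref 2 -> FAULT, evict 1, frames=[3,2] (faults so far: 6)
  step 15: ref 2 -> HIT, frames=[3,2] (faults so far: 6)
  FIFO total faults: 6
--- LRU ---
  step 0: ref 4 -> FAULT, frames=[4,-] (faults so far: 1)
  step 1: ref 3 -> FAULT, frames=[4,3] (faults so far: 2)
  step 2: ref 3 -> HIT, frames=[4,3] (faults so far: 2)
  step 3: ref 3 -> HIT, frames=[4,3] (faults so far: 2)
  step 4: ref 3 -> HIT, frames=[4,3] (faults so far: 2)
  step 5: ref 2 -> FAULT, evict 4, frames=[2,3] (faults so far: 3)
  step 6: ref 1 -> FAULT, evict 3, frames=[2,1] (faults so far: 4)
  step 7: ref 1 -> HIT, frames=[2,1] (faults so far: 4)
  step 8: ref 1 -> HIT, frames=[2,1] (faults so far: 4)
  step 9: ref 3 -> FAULT, evict 2, frames=[3,1] (faults so far: 5)
  step 10: ref 3 -> HIT, frames=[3,1] (faults so far: 5)
  step 11: ref 1 -> HIT, frames=[3,1] (faults so far: 5)
  step 12: ref 3 -> HIT, frames=[3,1] (faults so far: 5)
  step 13: ref 1 -> HIT, frames=[3,1] (faults so far: 5)
  step 14: ref 2 -> FAULT, evict 3, frames=[2,1] (faults so far: 6)
  step 15: ref 2 -> HIT, frames=[2,1] (faults so far: 6)
  LRU total faults: 6
--- Optimal ---
  step 0: ref 4 -> FAULT, frames=[4,-] (faults so far: 1)
  step 1: ref 3 -> FAULT, frames=[4,3] (faults so far: 2)
  step 2: ref 3 -> HIT, frames=[4,3] (faults so far: 2)
  step 3: ref 3 -> HIT, frames=[4,3] (faults so far: 2)
  step 4: ref 3 -> HIT, frames=[4,3] (faults so far: 2)
  step 5: ref 2 -> FAULT, evict 4, frames=[2,3] (faults so far: 3)
  step 6: ref 1 -> FAULT, evict 2, frames=[1,3] (faults so far: 4)
  step 7: ref 1 -> HIT, frames=[1,3] (faults so far: 4)
  step 8: ref 1 -> HIT, frames=[1,3] (faults so far: 4)
  step 9: ref 3 -> HIT, frames=[1,3] (faults so far: 4)
  step 10: ref 3 -> HIT, frames=[1,3] (faults so far: 4)
  step 11: ref 1 -> HIT, frames=[1,3] (faults so far: 4)
  step 12: ref 3 -> HIT, frames=[1,3] (faults so far: 4)
  step 13: ref 1 -> HIT, frames=[1,3] (faults so far: 4)
  step 14: ref 2 -> FAULT, evict 1, frames=[2,3] (faults so far: 5)
  step 15: ref 2 -> HIT, frames=[2,3] (faults so far: 5)
  Optimal total faults: 5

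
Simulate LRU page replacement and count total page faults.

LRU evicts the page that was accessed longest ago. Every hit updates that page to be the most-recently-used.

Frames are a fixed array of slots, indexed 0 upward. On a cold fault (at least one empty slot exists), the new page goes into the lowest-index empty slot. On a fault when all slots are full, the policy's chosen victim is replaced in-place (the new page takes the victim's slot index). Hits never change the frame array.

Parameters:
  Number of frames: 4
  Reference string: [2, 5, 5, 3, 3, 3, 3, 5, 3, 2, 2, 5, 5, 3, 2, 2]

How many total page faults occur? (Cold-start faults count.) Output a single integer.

Answer: 3

Derivation:
Step 0: ref 2 → FAULT, frames=[2,-,-,-]
Step 1: ref 5 → FAULT, frames=[2,5,-,-]
Step 2: ref 5 → HIT, frames=[2,5,-,-]
Step 3: ref 3 → FAULT, frames=[2,5,3,-]
Step 4: ref 3 → HIT, frames=[2,5,3,-]
Step 5: ref 3 → HIT, frames=[2,5,3,-]
Step 6: ref 3 → HIT, frames=[2,5,3,-]
Step 7: ref 5 → HIT, frames=[2,5,3,-]
Step 8: ref 3 → HIT, frames=[2,5,3,-]
Step 9: ref 2 → HIT, frames=[2,5,3,-]
Step 10: ref 2 → HIT, frames=[2,5,3,-]
Step 11: ref 5 → HIT, frames=[2,5,3,-]
Step 12: ref 5 → HIT, frames=[2,5,3,-]
Step 13: ref 3 → HIT, frames=[2,5,3,-]
Step 14: ref 2 → HIT, frames=[2,5,3,-]
Step 15: ref 2 → HIT, frames=[2,5,3,-]
Total faults: 3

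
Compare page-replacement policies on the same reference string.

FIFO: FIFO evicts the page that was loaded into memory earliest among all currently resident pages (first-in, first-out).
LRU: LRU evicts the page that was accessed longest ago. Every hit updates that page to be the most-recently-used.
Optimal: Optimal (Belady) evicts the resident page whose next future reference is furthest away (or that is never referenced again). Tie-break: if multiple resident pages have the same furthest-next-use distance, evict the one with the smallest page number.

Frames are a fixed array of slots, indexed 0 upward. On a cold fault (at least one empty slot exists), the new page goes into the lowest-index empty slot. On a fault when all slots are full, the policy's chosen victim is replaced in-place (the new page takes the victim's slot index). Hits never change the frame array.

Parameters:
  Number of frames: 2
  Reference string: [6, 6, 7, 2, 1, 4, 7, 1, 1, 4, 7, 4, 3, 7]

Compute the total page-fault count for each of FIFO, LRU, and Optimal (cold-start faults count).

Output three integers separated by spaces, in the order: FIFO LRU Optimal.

Answer: 10 11 8

Derivation:
--- FIFO ---
  step 0: ref 6 -> FAULT, frames=[6,-] (faults so far: 1)
  step 1: ref 6 -> HIT, frames=[6,-] (faults so far: 1)
  step 2: ref 7 -> FAULT, frames=[6,7] (faults so far: 2)
  step 3: ref 2 -> FAULT, evict 6, frames=[2,7] (faults so far: 3)
  step 4: ref 1 -> FAULT, evict 7, frames=[2,1] (faults so far: 4)
  step 5: ref 4 -> FAULT, evict 2, frames=[4,1] (faults so far: 5)
  step 6: ref 7 -> FAULT, evict 1, frames=[4,7] (faults so far: 6)
  step 7: ref 1 -> FAULT, evict 4, frames=[1,7] (faults so far: 7)
  step 8: ref 1 -> HIT, frames=[1,7] (faults so far: 7)
  step 9: ref 4 -> FAULT, evict 7, frames=[1,4] (faults so far: 8)
  step 10: ref 7 -> FAULT, evict 1, frames=[7,4] (faults so far: 9)
  step 11: ref 4 -> HIT, frames=[7,4] (faults so far: 9)
  step 12: ref 3 -> FAULT, evict 4, frames=[7,3] (faults so far: 10)
  step 13: ref 7 -> HIT, frames=[7,3] (faults so far: 10)
  FIFO total faults: 10
--- LRU ---
  step 0: ref 6 -> FAULT, frames=[6,-] (faults so far: 1)
  step 1: ref 6 -> HIT, frames=[6,-] (faults so far: 1)
  step 2: ref 7 -> FAULT, frames=[6,7] (faults so far: 2)
  step 3: ref 2 -> FAULT, evict 6, frames=[2,7] (faults so far: 3)
  step 4: ref 1 -> FAULT, evict 7, frames=[2,1] (faults so far: 4)
  step 5: ref 4 -> FAULT, evict 2, frames=[4,1] (faults so far: 5)
  step 6: ref 7 -> FAULT, evict 1, frames=[4,7] (faults so far: 6)
  step 7: ref 1 -> FAULT, evict 4, frames=[1,7] (faults so far: 7)
  step 8: ref 1 -> HIT, frames=[1,7] (faults so far: 7)
  step 9: ref 4 -> FAULT, evict 7, frames=[1,4] (faults so far: 8)
  step 10: ref 7 -> FAULT, evict 1, frames=[7,4] (faults so far: 9)
  step 11: ref 4 -> HIT, frames=[7,4] (faults so far: 9)
  step 12: ref 3 -> FAULT, evict 7, frames=[3,4] (faults so far: 10)
  step 13: ref 7 -> FAULT, evict 4, frames=[3,7] (faults so far: 11)
  LRU total faults: 11
--- Optimal ---
  step 0: ref 6 -> FAULT, frames=[6,-] (faults so far: 1)
  step 1: ref 6 -> HIT, frames=[6,-] (faults so far: 1)
  step 2: ref 7 -> FAULT, frames=[6,7] (faults so far: 2)
  step 3: ref 2 -> FAULT, evict 6, frames=[2,7] (faults so far: 3)
  step 4: ref 1 -> FAULT, evict 2, frames=[1,7] (faults so far: 4)
  step 5: ref 4 -> FAULT, evict 1, frames=[4,7] (faults so far: 5)
  step 6: ref 7 -> HIT, frames=[4,7] (faults so far: 5)
  step 7: ref 1 -> FAULT, evict 7, frames=[4,1] (faults so far: 6)
  step 8: ref 1 -> HIT, frames=[4,1] (faults so far: 6)
  step 9: ref 4 -> HIT, frames=[4,1] (faults so far: 6)
  step 10: ref 7 -> FAULT, evict 1, frames=[4,7] (faults so far: 7)
  step 11: ref 4 -> HIT, frames=[4,7] (faults so far: 7)
  step 12: ref 3 -> FAULT, evict 4, frames=[3,7] (faults so far: 8)
  step 13: ref 7 -> HIT, frames=[3,7] (faults so far: 8)
  Optimal total faults: 8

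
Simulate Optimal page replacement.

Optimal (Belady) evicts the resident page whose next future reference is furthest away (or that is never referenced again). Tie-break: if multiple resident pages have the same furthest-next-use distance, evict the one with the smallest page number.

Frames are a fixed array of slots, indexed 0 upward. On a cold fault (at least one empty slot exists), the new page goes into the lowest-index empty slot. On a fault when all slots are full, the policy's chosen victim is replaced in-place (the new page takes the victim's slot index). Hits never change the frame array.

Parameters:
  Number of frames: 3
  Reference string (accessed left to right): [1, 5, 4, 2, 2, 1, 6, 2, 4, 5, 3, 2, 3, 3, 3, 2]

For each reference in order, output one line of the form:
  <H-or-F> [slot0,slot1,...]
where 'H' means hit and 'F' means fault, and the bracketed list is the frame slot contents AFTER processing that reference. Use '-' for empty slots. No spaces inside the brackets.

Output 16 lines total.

F [1,-,-]
F [1,5,-]
F [1,5,4]
F [1,2,4]
H [1,2,4]
H [1,2,4]
F [6,2,4]
H [6,2,4]
H [6,2,4]
F [6,2,5]
F [6,2,3]
H [6,2,3]
H [6,2,3]
H [6,2,3]
H [6,2,3]
H [6,2,3]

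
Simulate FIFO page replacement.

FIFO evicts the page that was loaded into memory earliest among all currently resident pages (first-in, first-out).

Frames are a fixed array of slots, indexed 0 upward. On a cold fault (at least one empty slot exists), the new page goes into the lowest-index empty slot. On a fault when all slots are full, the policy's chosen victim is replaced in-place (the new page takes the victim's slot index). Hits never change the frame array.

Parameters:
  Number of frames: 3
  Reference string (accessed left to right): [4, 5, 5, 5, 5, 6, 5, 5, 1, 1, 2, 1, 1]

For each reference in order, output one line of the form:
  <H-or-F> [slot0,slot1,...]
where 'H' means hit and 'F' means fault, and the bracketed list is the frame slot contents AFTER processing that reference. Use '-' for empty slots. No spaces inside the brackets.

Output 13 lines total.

F [4,-,-]
F [4,5,-]
H [4,5,-]
H [4,5,-]
H [4,5,-]
F [4,5,6]
H [4,5,6]
H [4,5,6]
F [1,5,6]
H [1,5,6]
F [1,2,6]
H [1,2,6]
H [1,2,6]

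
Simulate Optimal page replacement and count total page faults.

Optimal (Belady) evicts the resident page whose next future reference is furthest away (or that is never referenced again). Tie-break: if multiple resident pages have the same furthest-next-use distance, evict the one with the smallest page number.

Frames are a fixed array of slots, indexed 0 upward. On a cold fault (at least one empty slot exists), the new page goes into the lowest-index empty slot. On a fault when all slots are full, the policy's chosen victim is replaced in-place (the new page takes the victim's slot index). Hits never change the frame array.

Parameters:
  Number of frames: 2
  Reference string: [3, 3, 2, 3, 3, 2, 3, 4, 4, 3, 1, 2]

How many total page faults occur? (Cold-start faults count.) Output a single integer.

Step 0: ref 3 → FAULT, frames=[3,-]
Step 1: ref 3 → HIT, frames=[3,-]
Step 2: ref 2 → FAULT, frames=[3,2]
Step 3: ref 3 → HIT, frames=[3,2]
Step 4: ref 3 → HIT, frames=[3,2]
Step 5: ref 2 → HIT, frames=[3,2]
Step 6: ref 3 → HIT, frames=[3,2]
Step 7: ref 4 → FAULT (evict 2), frames=[3,4]
Step 8: ref 4 → HIT, frames=[3,4]
Step 9: ref 3 → HIT, frames=[3,4]
Step 10: ref 1 → FAULT (evict 3), frames=[1,4]
Step 11: ref 2 → FAULT (evict 1), frames=[2,4]
Total faults: 5

Answer: 5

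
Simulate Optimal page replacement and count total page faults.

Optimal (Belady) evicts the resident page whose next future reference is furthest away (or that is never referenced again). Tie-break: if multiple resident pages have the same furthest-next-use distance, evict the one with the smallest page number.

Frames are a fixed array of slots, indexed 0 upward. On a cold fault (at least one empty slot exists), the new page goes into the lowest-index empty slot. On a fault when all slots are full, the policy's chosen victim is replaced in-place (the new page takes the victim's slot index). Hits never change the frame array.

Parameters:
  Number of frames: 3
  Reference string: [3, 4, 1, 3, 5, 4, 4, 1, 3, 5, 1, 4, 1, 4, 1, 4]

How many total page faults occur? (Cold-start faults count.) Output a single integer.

Answer: 6

Derivation:
Step 0: ref 3 → FAULT, frames=[3,-,-]
Step 1: ref 4 → FAULT, frames=[3,4,-]
Step 2: ref 1 → FAULT, frames=[3,4,1]
Step 3: ref 3 → HIT, frames=[3,4,1]
Step 4: ref 5 → FAULT (evict 3), frames=[5,4,1]
Step 5: ref 4 → HIT, frames=[5,4,1]
Step 6: ref 4 → HIT, frames=[5,4,1]
Step 7: ref 1 → HIT, frames=[5,4,1]
Step 8: ref 3 → FAULT (evict 4), frames=[5,3,1]
Step 9: ref 5 → HIT, frames=[5,3,1]
Step 10: ref 1 → HIT, frames=[5,3,1]
Step 11: ref 4 → FAULT (evict 3), frames=[5,4,1]
Step 12: ref 1 → HIT, frames=[5,4,1]
Step 13: ref 4 → HIT, frames=[5,4,1]
Step 14: ref 1 → HIT, frames=[5,4,1]
Step 15: ref 4 → HIT, frames=[5,4,1]
Total faults: 6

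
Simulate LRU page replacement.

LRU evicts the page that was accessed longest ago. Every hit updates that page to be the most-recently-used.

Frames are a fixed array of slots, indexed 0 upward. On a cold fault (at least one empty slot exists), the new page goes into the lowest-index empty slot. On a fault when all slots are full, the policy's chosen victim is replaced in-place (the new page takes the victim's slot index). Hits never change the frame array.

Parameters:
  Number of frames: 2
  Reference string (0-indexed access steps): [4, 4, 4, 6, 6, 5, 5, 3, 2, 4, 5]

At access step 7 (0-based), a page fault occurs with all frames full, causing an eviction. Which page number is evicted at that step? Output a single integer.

Step 0: ref 4 -> FAULT, frames=[4,-]
Step 1: ref 4 -> HIT, frames=[4,-]
Step 2: ref 4 -> HIT, frames=[4,-]
Step 3: ref 6 -> FAULT, frames=[4,6]
Step 4: ref 6 -> HIT, frames=[4,6]
Step 5: ref 5 -> FAULT, evict 4, frames=[5,6]
Step 6: ref 5 -> HIT, frames=[5,6]
Step 7: ref 3 -> FAULT, evict 6, frames=[5,3]
At step 7: evicted page 6

Answer: 6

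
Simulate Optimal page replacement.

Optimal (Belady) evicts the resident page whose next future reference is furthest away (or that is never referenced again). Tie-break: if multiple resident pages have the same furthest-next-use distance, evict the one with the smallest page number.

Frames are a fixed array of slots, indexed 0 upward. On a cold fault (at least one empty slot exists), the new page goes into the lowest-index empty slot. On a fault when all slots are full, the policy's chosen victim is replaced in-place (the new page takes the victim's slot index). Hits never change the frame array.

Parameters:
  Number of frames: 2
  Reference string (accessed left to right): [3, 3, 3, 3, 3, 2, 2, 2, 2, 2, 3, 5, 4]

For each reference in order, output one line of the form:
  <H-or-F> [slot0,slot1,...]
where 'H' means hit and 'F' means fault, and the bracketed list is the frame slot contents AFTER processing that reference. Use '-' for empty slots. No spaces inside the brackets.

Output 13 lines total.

F [3,-]
H [3,-]
H [3,-]
H [3,-]
H [3,-]
F [3,2]
H [3,2]
H [3,2]
H [3,2]
H [3,2]
H [3,2]
F [3,5]
F [4,5]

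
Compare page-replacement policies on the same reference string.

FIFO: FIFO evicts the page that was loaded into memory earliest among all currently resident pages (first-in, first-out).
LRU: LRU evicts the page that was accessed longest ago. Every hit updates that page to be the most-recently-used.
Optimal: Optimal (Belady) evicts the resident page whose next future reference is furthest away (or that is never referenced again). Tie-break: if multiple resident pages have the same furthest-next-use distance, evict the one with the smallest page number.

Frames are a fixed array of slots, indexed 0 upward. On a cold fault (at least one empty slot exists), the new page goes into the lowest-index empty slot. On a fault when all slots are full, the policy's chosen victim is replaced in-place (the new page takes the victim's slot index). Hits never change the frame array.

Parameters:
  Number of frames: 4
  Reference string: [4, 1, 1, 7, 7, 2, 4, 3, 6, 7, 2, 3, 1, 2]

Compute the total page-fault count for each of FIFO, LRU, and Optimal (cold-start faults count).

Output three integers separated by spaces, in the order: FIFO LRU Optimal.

--- FIFO ---
  step 0: ref 4 -> FAULT, frames=[4,-,-,-] (faults so far: 1)
  step 1: ref 1 -> FAULT, frames=[4,1,-,-] (faults so far: 2)
  step 2: ref 1 -> HIT, frames=[4,1,-,-] (faults so far: 2)
  step 3: ref 7 -> FAULT, frames=[4,1,7,-] (faults so far: 3)
  step 4: ref 7 -> HIT, frames=[4,1,7,-] (faults so far: 3)
  step 5: ref 2 -> FAULT, frames=[4,1,7,2] (faults so far: 4)
  step 6: ref 4 -> HIT, frames=[4,1,7,2] (faults so far: 4)
  step 7: ref 3 -> FAULT, evict 4, frames=[3,1,7,2] (faults so far: 5)
  step 8: ref 6 -> FAULT, evict 1, frames=[3,6,7,2] (faults so far: 6)
  step 9: ref 7 -> HIT, frames=[3,6,7,2] (faults so far: 6)
  step 10: ref 2 -> HIT, frames=[3,6,7,2] (faults so far: 6)
  step 11: ref 3 -> HIT, frames=[3,6,7,2] (faults so far: 6)
  step 12: ref 1 -> FAULT, evict 7, frames=[3,6,1,2] (faults so far: 7)
  step 13: ref 2 -> HIT, frames=[3,6,1,2] (faults so far: 7)
  FIFO total faults: 7
--- LRU ---
  step 0: ref 4 -> FAULT, frames=[4,-,-,-] (faults so far: 1)
  step 1: ref 1 -> FAULT, frames=[4,1,-,-] (faults so far: 2)
  step 2: ref 1 -> HIT, frames=[4,1,-,-] (faults so far: 2)
  step 3: ref 7 -> FAULT, frames=[4,1,7,-] (faults so far: 3)
  step 4: ref 7 -> HIT, frames=[4,1,7,-] (faults so far: 3)
  step 5: ref 2 -> FAULT, frames=[4,1,7,2] (faults so far: 4)
  step 6: ref 4 -> HIT, frames=[4,1,7,2] (faults so far: 4)
  step 7: ref 3 -> FAULT, evict 1, frames=[4,3,7,2] (faults so far: 5)
  step 8: ref 6 -> FAULT, evict 7, frames=[4,3,6,2] (faults so far: 6)
  step 9: ref 7 -> FAULT, evict 2, frames=[4,3,6,7] (faults so far: 7)
  step 10: ref 2 -> FAULT, evict 4, frames=[2,3,6,7] (faults so far: 8)
  step 11: ref 3 -> HIT, frames=[2,3,6,7] (faults so far: 8)
  step 12: ref 1 -> FAULT, evict 6, frames=[2,3,1,7] (faults so far: 9)
  step 13: ref 2 -> HIT, frames=[2,3,1,7] (faults so far: 9)
  LRU total faults: 9
--- Optimal ---
  step 0: ref 4 -> FAULT, frames=[4,-,-,-] (faults so far: 1)
  step 1: ref 1 -> FAULT, frames=[4,1,-,-] (faults so far: 2)
  step 2: ref 1 -> HIT, frames=[4,1,-,-] (faults so far: 2)
  step 3: ref 7 -> FAULT, frames=[4,1,7,-] (faults so far: 3)
  step 4: ref 7 -> HIT, frames=[4,1,7,-] (faults so far: 3)
  step 5: ref 2 -> FAULT, frames=[4,1,7,2] (faults so far: 4)
  step 6: ref 4 -> HIT, frames=[4,1,7,2] (faults so far: 4)
  step 7: ref 3 -> FAULT, evict 4, frames=[3,1,7,2] (faults so far: 5)
  step 8: ref 6 -> FAULT, evict 1, frames=[3,6,7,2] (faults so far: 6)
  step 9: ref 7 -> HIT, frames=[3,6,7,2] (faults so far: 6)
  step 10: ref 2 -> HIT, frames=[3,6,7,2] (faults so far: 6)
  step 11: ref 3 -> HIT, frames=[3,6,7,2] (faults so far: 6)
  step 12: ref 1 -> FAULT, evict 3, frames=[1,6,7,2] (faults so far: 7)
  step 13: ref 2 -> HIT, frames=[1,6,7,2] (faults so far: 7)
  Optimal total faults: 7

Answer: 7 9 7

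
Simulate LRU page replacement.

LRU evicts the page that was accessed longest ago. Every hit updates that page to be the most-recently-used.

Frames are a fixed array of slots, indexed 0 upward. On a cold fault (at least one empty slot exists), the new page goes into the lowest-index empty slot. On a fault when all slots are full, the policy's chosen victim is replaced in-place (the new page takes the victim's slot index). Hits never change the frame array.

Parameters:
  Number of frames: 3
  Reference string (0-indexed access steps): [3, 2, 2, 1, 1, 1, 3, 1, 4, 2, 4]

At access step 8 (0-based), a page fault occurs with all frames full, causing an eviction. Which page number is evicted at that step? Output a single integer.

Answer: 2

Derivation:
Step 0: ref 3 -> FAULT, frames=[3,-,-]
Step 1: ref 2 -> FAULT, frames=[3,2,-]
Step 2: ref 2 -> HIT, frames=[3,2,-]
Step 3: ref 1 -> FAULT, frames=[3,2,1]
Step 4: ref 1 -> HIT, frames=[3,2,1]
Step 5: ref 1 -> HIT, frames=[3,2,1]
Step 6: ref 3 -> HIT, frames=[3,2,1]
Step 7: ref 1 -> HIT, frames=[3,2,1]
Step 8: ref 4 -> FAULT, evict 2, frames=[3,4,1]
At step 8: evicted page 2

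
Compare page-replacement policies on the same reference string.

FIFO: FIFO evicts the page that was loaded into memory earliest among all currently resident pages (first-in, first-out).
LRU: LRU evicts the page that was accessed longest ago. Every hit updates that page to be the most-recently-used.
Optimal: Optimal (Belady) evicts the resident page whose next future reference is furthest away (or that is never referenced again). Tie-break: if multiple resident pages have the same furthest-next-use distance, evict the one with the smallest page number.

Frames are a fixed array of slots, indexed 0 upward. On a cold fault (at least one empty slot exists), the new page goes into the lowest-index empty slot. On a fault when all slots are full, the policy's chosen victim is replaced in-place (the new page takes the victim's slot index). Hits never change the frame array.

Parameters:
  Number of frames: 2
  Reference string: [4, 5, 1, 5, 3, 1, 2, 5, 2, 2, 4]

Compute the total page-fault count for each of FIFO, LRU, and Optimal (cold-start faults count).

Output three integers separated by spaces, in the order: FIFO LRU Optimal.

--- FIFO ---
  step 0: ref 4 -> FAULT, frames=[4,-] (faults so far: 1)
  step 1: ref 5 -> FAULT, frames=[4,5] (faults so far: 2)
  step 2: ref 1 -> FAULT, evict 4, frames=[1,5] (faults so far: 3)
  step 3: ref 5 -> HIT, frames=[1,5] (faults so far: 3)
  step 4: ref 3 -> FAULT, evict 5, frames=[1,3] (faults so far: 4)
  step 5: ref 1 -> HIT, frames=[1,3] (faults so far: 4)
  step 6: ref 2 -> FAULT, evict 1, frames=[2,3] (faults so far: 5)
  step 7: ref 5 -> FAULT, evict 3, frames=[2,5] (faults so far: 6)
  step 8: ref 2 -> HIT, frames=[2,5] (faults so far: 6)
  step 9: ref 2 -> HIT, frames=[2,5] (faults so far: 6)
  step 10: ref 4 -> FAULT, evict 2, frames=[4,5] (faults so far: 7)
  FIFO total faults: 7
--- LRU ---
  step 0: ref 4 -> FAULT, frames=[4,-] (faults so far: 1)
  step 1: ref 5 -> FAULT, frames=[4,5] (faults so far: 2)
  step 2: ref 1 -> FAULT, evict 4, frames=[1,5] (faults so far: 3)
  step 3: ref 5 -> HIT, frames=[1,5] (faults so far: 3)
  step 4: ref 3 -> FAULT, evict 1, frames=[3,5] (faults so far: 4)
  step 5: ref 1 -> FAULT, evict 5, frames=[3,1] (faults so far: 5)
  step 6: ref 2 -> FAULT, evict 3, frames=[2,1] (faults so far: 6)
  step 7: ref 5 -> FAULT, evict 1, frames=[2,5] (faults so far: 7)
  step 8: ref 2 -> HIT, frames=[2,5] (faults so far: 7)
  step 9: ref 2 -> HIT, frames=[2,5] (faults so far: 7)
  step 10: ref 4 -> FAULT, evict 5, frames=[2,4] (faults so far: 8)
  LRU total faults: 8
--- Optimal ---
  step 0: ref 4 -> FAULT, frames=[4,-] (faults so far: 1)
  step 1: ref 5 -> FAULT, frames=[4,5] (faults so far: 2)
  step 2: ref 1 -> FAULT, evict 4, frames=[1,5] (faults so far: 3)
  step 3: ref 5 -> HIT, frames=[1,5] (faults so far: 3)
  step 4: ref 3 -> FAULT, evict 5, frames=[1,3] (faults so far: 4)
  step 5: ref 1 -> HIT, frames=[1,3] (faults so far: 4)
  step 6: ref 2 -> FAULT, evict 1, frames=[2,3] (faults so far: 5)
  step 7: ref 5 -> FAULT, evict 3, frames=[2,5] (faults so far: 6)
  step 8: ref 2 -> HIT, frames=[2,5] (faults so far: 6)
  step 9: ref 2 -> HIT, frames=[2,5] (faults so far: 6)
  step 10: ref 4 -> FAULT, evict 2, frames=[4,5] (faults so far: 7)
  Optimal total faults: 7

Answer: 7 8 7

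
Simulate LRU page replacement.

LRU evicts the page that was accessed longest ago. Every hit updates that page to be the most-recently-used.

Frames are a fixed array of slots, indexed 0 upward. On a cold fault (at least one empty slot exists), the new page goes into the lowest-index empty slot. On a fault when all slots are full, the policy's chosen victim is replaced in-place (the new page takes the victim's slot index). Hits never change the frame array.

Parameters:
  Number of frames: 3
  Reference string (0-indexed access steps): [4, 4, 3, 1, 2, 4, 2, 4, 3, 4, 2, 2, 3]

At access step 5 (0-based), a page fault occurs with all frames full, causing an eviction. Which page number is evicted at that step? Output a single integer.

Step 0: ref 4 -> FAULT, frames=[4,-,-]
Step 1: ref 4 -> HIT, frames=[4,-,-]
Step 2: ref 3 -> FAULT, frames=[4,3,-]
Step 3: ref 1 -> FAULT, frames=[4,3,1]
Step 4: ref 2 -> FAULT, evict 4, frames=[2,3,1]
Step 5: ref 4 -> FAULT, evict 3, frames=[2,4,1]
At step 5: evicted page 3

Answer: 3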